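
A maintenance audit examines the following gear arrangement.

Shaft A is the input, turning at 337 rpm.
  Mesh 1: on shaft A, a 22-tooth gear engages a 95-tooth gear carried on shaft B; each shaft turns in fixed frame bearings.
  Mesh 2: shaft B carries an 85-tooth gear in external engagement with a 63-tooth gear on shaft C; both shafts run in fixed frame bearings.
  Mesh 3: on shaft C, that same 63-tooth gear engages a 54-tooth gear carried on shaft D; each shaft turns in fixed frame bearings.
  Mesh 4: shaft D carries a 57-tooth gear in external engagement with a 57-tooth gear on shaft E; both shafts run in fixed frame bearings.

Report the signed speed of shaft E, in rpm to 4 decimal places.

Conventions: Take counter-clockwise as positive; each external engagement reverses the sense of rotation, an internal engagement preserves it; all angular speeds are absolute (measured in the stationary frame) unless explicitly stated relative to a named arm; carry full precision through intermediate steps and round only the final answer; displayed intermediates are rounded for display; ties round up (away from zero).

+122.8441 rpm

4-mesh fixed-axis compound train (all bearings frame-fixed)
mesh 1 [22T→95T]: ω = 337.0000×22/95 = 78.0421 rpm, sense flips to −
mesh 2 [85T→63T]: ω = 78.0421×85/63 = 105.2949 rpm, sense flips to +
mesh 3 [63T→54T]: ω = 105.2949×63/54 = 122.8441 rpm, sense flips to −
mesh 4 [57T→57T]: ω = 122.8441×57/57 = 122.8441 rpm, sense flips to +
signed output speed = +122.8441 rpm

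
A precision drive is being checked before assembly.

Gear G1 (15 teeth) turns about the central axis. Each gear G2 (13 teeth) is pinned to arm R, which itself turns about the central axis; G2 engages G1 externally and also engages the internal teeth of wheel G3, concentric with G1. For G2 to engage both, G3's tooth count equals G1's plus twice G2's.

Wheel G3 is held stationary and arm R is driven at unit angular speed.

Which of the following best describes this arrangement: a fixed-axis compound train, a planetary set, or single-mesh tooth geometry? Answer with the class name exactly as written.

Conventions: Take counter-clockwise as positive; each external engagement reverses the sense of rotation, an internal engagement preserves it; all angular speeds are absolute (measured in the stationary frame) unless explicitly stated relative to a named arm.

planetary set

recognized (axles ride arm R): planetary set, 15/13/41 teeth
classification: planetary set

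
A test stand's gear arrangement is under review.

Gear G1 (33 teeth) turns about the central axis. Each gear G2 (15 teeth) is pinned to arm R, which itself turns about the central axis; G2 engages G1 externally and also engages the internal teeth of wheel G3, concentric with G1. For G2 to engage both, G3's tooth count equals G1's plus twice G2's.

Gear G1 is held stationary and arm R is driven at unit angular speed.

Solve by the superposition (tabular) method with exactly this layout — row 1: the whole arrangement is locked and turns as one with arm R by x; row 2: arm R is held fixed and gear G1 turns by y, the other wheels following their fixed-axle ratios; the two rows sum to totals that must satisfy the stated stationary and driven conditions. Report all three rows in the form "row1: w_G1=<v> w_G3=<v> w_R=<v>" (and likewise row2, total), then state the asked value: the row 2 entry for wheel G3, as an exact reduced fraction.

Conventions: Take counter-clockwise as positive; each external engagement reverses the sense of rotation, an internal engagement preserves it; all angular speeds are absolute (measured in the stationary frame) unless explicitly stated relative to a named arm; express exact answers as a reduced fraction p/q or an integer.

row1: w_G1=1 w_G3=1 w_R=1
row2: w_G1=-1 w_G3=11/21 w_R=0
total: w_G1=0 w_G3=32/21 w_R=1
asked value: 11/21

recognized (axles ride arm R): planetary set, 33/15/63 teeth
superposition row 1 [locked train]: every member turns x
row 2 — arm fixed, fixed-axis ratios: sun y, ring −(33/63)·y, arm 0
boundary: total ω_sun = x + y = 0 and total ω_arm = x = 1  ⇒  y = -1, x = 1
row 2 ring = −(33/63)·(-1) = 11/21
totals (row 1 + row 2): sun 1 + (-1) = 0, ring 1 + 11/21 = 32/21, arm 1 + 0 = 1
asked cell (row2, ring) = 11/21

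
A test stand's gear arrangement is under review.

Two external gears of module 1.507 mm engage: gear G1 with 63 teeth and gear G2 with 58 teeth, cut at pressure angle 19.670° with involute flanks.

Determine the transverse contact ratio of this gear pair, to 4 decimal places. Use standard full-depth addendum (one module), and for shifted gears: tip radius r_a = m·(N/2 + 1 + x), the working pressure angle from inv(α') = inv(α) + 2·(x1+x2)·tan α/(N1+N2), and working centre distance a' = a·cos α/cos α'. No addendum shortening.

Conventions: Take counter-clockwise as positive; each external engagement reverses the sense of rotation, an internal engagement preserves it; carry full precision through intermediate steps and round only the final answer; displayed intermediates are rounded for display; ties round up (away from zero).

1.8048

single-mesh involute tooth geometry (63T engaging 58T at module 1.507)
base radii: r_b1 = 44.700450, r_b2 = 41.152795
tip radii: r_a1 = 48.977500, r_a2 = 45.210000
no profile shift: α' = α, a' = a
action lengths: √(r_a1²−r_b1²) = 20.016625, √(r_a2²−r_b2²) = 18.718748
base pitch p_b = π·m·cos α = 4.458114
CR = (20.016625 + 18.718748 − 91.173500·sin 19.67000°)/4.458114 = 1.804836
contact ratio ≈ 1.8048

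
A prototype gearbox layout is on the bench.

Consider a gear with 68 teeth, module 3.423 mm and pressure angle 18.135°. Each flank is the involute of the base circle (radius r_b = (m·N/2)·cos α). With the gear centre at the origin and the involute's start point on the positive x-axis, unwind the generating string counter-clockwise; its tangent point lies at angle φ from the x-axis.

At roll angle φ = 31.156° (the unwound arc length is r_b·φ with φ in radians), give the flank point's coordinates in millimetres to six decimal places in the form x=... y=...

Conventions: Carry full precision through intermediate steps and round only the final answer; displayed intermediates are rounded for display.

x=125.763586 y=5.754371

topology: single-mesh involute geometry — m = 3.423, N = 68
pitch radius r_p = m·N/2 = 3.423·68/2 = 116.382000
base radius r_b = r_p·cos α = 116.382000·cos 18.135° = 110.600814
roll angle φ = 31.156° = 0.54377478 rad
x = r_b·(cos φ + φ·sin φ) = 125.763586
y = r_b·(sin φ − φ·cos φ) = 5.754371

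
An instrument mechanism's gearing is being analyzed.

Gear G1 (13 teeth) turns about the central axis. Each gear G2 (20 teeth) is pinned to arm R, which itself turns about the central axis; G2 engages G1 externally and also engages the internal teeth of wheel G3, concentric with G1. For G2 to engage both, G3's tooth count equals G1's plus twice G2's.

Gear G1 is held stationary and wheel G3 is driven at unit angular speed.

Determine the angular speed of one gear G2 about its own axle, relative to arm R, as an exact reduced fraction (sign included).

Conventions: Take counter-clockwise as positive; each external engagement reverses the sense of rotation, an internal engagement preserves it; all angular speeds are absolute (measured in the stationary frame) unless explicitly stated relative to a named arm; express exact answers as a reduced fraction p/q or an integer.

planetary set (13T centre, 20T on arm, 53T internal) — Willis relation
ring teeth: 13 + 2·20 = 53
13(ω_sun−ω_arm) = −53(ω_ring−ω_arm),  ω_sun = 0, ω_ring = 1
13(0−ω_arm) = −53(1−ω_arm)  ⇒  66·ω_arm = 53  ⇒  ω_arm = 53/66
sun–planet mesh: 13·(0−53/66) = −20·(ω_p−ω_arm)  ⇒  ω_p−ω_arm = 689/1320
exact speed ratio = 689/1320

689/1320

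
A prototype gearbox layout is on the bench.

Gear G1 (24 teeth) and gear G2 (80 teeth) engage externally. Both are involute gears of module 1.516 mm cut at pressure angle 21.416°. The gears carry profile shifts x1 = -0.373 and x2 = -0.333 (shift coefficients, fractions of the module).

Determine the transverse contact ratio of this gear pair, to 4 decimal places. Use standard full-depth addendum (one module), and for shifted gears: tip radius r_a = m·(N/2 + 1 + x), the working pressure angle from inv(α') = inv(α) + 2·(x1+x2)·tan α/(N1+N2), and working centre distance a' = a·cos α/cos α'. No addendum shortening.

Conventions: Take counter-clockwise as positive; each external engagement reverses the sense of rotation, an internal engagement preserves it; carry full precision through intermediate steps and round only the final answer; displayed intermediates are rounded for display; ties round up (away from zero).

class = single-mesh tooth geometry [involute pair 24T × 80T, m = 1.516]
base radii: r_b1 = 16.935913, r_b2 = 56.453044
tip radii: r_a1 = 19.142532, r_a2 = 61.651172
inv(α') = inv(21.416°) + 2·(-0.373-0.333)·tan α/(24+80) = 0.01311307  ⇒  α' = 19.19028°
a' = a·cos α / cos α' = 78.8320·cos 21.416°/cos 19.19028° = 77.706966
action lengths: √(r_a1²−r_b1²) = 8.922521, √(r_a2²−r_b2²) = 24.777427
base pitch p_b = π·m·cos α = 4.433812
CR = (8.922521 + 24.777427 − 77.706966·sin 19.19028°)/4.433812 = 1.839764
contact ratio ≈ 1.8398

1.8398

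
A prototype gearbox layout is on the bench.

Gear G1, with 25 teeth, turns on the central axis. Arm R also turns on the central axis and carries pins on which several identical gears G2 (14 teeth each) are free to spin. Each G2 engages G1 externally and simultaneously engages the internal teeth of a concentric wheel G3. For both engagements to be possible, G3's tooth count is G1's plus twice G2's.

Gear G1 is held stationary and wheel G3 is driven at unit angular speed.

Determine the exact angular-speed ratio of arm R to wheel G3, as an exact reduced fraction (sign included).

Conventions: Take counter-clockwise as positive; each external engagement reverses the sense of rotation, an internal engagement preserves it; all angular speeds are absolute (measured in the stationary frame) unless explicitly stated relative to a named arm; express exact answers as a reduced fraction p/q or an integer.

planetary set (25T centre, 14T on arm, 53T internal) — Willis relation
ring teeth: 25 + 2·14 = 53
25(ω_sun−ω_arm) = −53(ω_ring−ω_arm),  ω_sun = 0, ω_ring = 1
25(0−ω_arm) = −53(1−ω_arm)  ⇒  78·ω_arm = 53  ⇒  ω_arm = 53/78
ω_out/ω_in = 53/78

53/78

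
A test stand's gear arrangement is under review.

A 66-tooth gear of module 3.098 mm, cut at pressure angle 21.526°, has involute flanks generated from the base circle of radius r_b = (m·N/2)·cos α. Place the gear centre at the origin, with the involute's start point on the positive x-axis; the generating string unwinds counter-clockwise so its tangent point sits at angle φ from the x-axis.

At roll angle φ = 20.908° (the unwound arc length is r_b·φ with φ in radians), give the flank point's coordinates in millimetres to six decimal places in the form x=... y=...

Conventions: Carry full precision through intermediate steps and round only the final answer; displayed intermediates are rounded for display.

x=101.226118 y=1.520021

topology: single-mesh involute geometry — m = 3.098, N = 66
pitch radius r_p = m·N/2 = 3.098·66/2 = 102.234000
base radius r_b = r_p·cos α = 102.234000·cos 21.526° = 95.103297
roll angle φ = 20.908° = 0.36491344 rad
x = r_b·(cos φ + φ·sin φ) = 101.226118
y = r_b·(sin φ − φ·cos φ) = 1.520021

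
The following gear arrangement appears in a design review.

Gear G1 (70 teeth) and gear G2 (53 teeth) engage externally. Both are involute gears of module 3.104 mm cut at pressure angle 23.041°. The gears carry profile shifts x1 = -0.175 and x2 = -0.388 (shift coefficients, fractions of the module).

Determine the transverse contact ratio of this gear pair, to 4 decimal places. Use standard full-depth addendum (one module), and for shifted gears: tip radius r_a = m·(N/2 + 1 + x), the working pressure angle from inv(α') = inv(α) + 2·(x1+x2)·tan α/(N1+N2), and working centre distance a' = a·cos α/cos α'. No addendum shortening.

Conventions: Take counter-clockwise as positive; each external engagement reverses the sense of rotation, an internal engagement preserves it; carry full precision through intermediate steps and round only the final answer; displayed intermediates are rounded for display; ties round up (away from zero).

1.7240

topology: single-mesh involute geometry — m = 3.104, 70T/53T pair
base radii: r_b1 = 99.973246, r_b2 = 75.694029
tip radii: r_a1 = 111.200800, r_a2 = 84.155648
inv(α') = inv(23.041°) + 2·(-0.175-0.388)·tan α/(70+53) = 0.01928470  ⇒  α' = 21.72631°
a' = a·cos α / cos α' = 190.8960·cos 23.041°/cos 21.72631° = 189.100464
action lengths: √(r_a1²−r_b1²) = 48.692587, √(r_a2²−r_b2²) = 36.777535
base pitch p_b = π·m·cos α = 8.973578
CR = (48.692587 + 36.777535 − 189.100464·sin 21.72631°)/8.973578 = 1.723968
contact ratio ≈ 1.7240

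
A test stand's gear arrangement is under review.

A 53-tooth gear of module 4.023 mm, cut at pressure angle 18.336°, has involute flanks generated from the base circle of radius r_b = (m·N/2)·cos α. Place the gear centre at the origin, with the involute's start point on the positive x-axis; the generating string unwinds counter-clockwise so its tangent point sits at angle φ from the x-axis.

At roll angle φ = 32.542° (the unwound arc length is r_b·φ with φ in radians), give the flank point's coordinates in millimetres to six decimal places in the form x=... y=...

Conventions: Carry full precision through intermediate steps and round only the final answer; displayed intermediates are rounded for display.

recognized (one wheel, involute flank): single-mesh tooth geometry, m = 4.023, N = 53
pitch radius r_p = m·N/2 = 4.023·53/2 = 106.609500
base radius r_b = r_p·cos α = 106.609500·cos 18.336° = 101.196723
roll angle φ = 32.542° = 0.56796505 rad
x = r_b·(cos φ + φ·sin φ) = 116.226036
y = r_b·(sin φ − φ·cos φ) = 5.983223

x=116.226036 y=5.983223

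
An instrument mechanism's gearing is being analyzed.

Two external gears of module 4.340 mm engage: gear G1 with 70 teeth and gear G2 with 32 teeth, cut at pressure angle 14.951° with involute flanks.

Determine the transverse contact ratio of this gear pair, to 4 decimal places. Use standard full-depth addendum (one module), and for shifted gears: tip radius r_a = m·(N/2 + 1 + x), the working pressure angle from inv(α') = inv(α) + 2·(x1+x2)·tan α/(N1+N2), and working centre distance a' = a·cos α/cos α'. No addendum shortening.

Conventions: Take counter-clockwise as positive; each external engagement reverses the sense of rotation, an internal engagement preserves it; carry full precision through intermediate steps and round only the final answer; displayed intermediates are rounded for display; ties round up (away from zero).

topology: single-mesh involute geometry — m = 4.340, 70T/32T pair
base radii: r_b1 = 146.757702, r_b2 = 67.089235
tip radii: r_a1 = 156.240000, r_a2 = 73.780000
no profile shift: α' = α, a' = a
action lengths: √(r_a1²−r_b1²) = 53.601442, √(r_a2²−r_b2²) = 30.700537
base pitch p_b = π·m·cos α = 13.172940
CR = (53.601442 + 30.700537 − 221.340000·sin 14.95100°)/13.172940 = 2.064675
contact ratio ≈ 2.0647

2.0647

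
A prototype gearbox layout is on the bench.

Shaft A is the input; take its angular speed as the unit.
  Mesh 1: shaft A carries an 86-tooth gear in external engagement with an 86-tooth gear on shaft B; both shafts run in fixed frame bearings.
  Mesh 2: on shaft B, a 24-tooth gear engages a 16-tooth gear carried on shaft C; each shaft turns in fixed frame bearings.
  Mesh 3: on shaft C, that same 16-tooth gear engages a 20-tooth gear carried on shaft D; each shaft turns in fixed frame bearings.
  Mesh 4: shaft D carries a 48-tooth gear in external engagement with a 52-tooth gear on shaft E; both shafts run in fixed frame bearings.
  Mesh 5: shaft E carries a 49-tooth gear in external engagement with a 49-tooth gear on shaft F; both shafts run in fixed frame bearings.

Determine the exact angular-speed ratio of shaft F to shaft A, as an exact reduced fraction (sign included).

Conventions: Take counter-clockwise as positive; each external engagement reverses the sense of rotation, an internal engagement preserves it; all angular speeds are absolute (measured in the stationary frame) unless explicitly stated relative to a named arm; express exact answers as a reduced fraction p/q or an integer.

-72/65

class = fixed-axis compound train [5 meshes; 5 ratios multiply, 5 sense flips]
mesh 1 [86T→86T]: running ratio 1, sense −
mesh 2 [24T→16T]: running ratio 3/2, sense +
mesh 3 [16T→20T]: running ratio 6/5, sense −
mesh 4 [48T→52T]: running ratio 72/65, sense +
mesh 5 [49T→49T]: running ratio 72/65, sense −
ω_out/ω_in = -72/65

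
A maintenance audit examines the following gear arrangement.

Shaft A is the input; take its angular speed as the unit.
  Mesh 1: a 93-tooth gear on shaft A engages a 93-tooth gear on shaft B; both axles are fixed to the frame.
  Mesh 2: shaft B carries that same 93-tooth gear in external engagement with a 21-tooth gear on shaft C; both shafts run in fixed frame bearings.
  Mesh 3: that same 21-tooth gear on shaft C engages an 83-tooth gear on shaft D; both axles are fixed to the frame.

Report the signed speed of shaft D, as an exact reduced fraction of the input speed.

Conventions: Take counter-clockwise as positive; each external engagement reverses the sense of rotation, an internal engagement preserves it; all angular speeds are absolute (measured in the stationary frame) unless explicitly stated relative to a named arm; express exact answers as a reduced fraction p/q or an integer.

-93/83

3-mesh fixed-axis compound train (all bearings frame-fixed)
mesh 1 [93T→93T]: |ω|/ω_in = 1×93/93 = 1, sense flips to −
mesh 2 [93T→21T]: |ω|/ω_in = 1×93/21 = 31/7, sense flips to +
mesh 3 [21T→83T]: |ω|/ω_in = (31/7)×21/83 = 93/83, sense flips to −
signed output speed (× input speed) = -93/83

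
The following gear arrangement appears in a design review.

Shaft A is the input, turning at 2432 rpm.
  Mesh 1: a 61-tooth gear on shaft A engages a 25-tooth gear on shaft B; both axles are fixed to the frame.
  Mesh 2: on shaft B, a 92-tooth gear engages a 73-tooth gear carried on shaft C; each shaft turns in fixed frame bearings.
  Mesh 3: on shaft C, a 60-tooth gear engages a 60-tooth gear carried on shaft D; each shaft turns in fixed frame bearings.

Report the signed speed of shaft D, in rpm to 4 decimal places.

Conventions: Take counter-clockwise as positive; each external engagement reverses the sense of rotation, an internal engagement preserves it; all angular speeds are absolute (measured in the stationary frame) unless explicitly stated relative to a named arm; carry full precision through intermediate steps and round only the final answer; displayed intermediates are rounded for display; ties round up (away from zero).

-7478.5666 rpm

class = fixed-axis compound train [3 meshes; 3 ratios multiply, 3 sense flips]
mesh 1 [61T→25T]: ω = 2432.0000×61/25 = 5934.0800 rpm, sense flips to −
mesh 2 [92T→73T]: ω = 5934.0800×92/73 = 7478.5666 rpm, sense flips to +
mesh 3 [60T→60T]: ω = 7478.5666×60/60 = 7478.5666 rpm, sense flips to −
signed output speed = -7478.5666 rpm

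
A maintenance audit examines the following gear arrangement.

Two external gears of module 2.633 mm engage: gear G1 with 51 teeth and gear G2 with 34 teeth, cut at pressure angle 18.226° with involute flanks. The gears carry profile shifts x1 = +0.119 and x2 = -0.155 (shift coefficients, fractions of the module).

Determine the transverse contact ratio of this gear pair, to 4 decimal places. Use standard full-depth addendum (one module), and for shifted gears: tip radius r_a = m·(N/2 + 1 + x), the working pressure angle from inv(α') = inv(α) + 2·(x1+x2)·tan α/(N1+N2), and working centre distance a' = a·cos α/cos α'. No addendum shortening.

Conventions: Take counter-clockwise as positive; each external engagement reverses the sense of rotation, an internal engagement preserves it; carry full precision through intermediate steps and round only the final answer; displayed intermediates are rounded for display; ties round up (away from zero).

1.8307

single-mesh involute tooth geometry (51T engaging 34T at module 2.633)
base radii: r_b1 = 63.773026, r_b2 = 42.515351
tip radii: r_a1 = 70.087827, r_a2 = 46.985885
inv(α') = inv(18.226°) + 2·(+0.119-0.155)·tan α/(51+34) = 0.01090355  ⇒  α' = 18.07732°
a' = a·cos α / cos α' = 111.9025·cos 18.226°/cos 18.07732° = 111.807338
action lengths: √(r_a1²−r_b1²) = 29.074124, √(r_a2²−r_b2²) = 20.002959
base pitch p_b = π·m·cos α = 7.856818
CR = (29.074124 + 20.002959 − 111.807338·sin 18.07732°)/7.856818 = 1.830671
contact ratio ≈ 1.8307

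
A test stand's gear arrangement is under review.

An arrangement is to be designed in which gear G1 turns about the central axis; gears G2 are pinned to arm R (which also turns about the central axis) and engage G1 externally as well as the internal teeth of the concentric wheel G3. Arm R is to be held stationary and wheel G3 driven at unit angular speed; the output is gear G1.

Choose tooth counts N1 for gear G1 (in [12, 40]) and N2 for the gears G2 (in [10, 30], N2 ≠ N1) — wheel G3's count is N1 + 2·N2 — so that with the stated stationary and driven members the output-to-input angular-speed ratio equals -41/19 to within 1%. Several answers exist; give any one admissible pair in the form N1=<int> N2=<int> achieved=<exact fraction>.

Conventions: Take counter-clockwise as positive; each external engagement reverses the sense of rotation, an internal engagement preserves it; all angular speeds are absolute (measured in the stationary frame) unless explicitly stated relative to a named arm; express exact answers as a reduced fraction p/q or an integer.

N1=19 N2=11 achieved=-41/19

planetary set to be sized for -41/19 (Willis relation)
Willis with ω_arm = 0: ω_sun/ω_ring = −N3/N1; set equal to -41/19  ⇒  N3/N1 = −(-41/19) = 41/19
N3 = N1 + 2·N2  ⇒  N2/N1 = (N3/N1 − 1)/2 = (41/19 − 1)/2 = 11/19
smallest multiple with N1 ≥ 12 and N2 ≥ 10: k = 1  ⇒  N1 = 1·19 = 19, N2 = 1·11 = 11 (N1 ≤ 40, N2 ≤ 30, N2 ≠ N1 ✓), N3 = 19 + 2·11 = 41
check: −N3/N1 with N1 = 19, N3 = 41 gives -41/19; |achieved − target| = 0 ≤ 41/1900 ✓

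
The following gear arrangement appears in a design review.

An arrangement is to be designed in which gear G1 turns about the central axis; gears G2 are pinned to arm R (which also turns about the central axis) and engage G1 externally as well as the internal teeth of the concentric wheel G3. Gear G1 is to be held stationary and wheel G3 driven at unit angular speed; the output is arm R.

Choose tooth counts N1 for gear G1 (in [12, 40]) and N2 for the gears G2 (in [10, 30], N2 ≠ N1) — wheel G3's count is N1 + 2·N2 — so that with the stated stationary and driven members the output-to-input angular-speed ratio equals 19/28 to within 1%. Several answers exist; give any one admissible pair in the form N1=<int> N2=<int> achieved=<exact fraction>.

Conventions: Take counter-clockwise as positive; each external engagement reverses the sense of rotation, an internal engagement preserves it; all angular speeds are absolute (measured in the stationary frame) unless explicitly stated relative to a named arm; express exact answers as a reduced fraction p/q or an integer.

N1=18 N2=10 achieved=19/28

class = planetary set [ratio 19/28 wanted; Willis about the carrier]
Willis with ω_sun = 0: ω_arm/ω_ring = N3/(N1+N3); set equal to 19/28  ⇒  N3/N1 = (19/28)/(1 − 19/28) = 19/9
N3 = N1 + 2·N2  ⇒  N2/N1 = (N3/N1 − 1)/2 = (19/9 − 1)/2 = 5/9
smallest multiple with N1 ≥ 12 and N2 ≥ 10: k = 2  ⇒  N1 = 2·9 = 18, N2 = 2·5 = 10 (N1 ≤ 40, N2 ≤ 30, N2 ≠ N1 ✓), N3 = 18 + 2·10 = 38
check: N3/(N1+N3) with N1 = 18, N3 = 38 gives 19/28; |achieved − target| = 0 ≤ 19/2800 ✓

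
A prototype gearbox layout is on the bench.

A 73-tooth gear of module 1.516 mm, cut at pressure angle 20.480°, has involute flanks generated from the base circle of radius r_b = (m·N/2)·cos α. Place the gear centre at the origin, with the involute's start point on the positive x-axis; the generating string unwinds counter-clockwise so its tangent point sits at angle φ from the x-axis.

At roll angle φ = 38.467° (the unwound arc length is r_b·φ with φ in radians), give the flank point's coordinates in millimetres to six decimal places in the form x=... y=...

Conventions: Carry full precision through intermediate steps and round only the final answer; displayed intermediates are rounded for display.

topology: single-mesh involute geometry — m = 1.516, N = 73
pitch radius r_p = m·N/2 = 1.516·73/2 = 55.334000
base radius r_b = r_p·cos α = 55.334000·cos 20.480° = 51.836580
roll angle φ = 38.467° = 0.67137580 rad
x = r_b·(cos φ + φ·sin φ) = 62.235265
y = r_b·(sin φ − φ·cos φ) = 4.996993

x=62.235265 y=4.996993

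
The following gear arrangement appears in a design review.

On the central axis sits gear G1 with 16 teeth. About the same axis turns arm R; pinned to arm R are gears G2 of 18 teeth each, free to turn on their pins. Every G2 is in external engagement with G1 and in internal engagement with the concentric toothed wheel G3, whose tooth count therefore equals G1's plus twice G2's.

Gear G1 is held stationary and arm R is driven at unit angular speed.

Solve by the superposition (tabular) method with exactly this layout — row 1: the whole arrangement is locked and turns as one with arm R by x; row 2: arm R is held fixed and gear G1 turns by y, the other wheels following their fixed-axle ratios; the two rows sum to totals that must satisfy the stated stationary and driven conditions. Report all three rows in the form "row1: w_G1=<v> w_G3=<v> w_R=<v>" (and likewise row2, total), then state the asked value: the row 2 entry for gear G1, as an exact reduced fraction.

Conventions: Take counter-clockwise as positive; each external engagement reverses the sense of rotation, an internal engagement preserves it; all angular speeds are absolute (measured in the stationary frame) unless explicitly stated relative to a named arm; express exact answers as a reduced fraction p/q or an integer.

row1: w_G1=1 w_G3=1 w_R=1
row2: w_G1=-1 w_G3=4/13 w_R=0
total: w_G1=0 w_G3=17/13 w_R=1
asked value: -1

planetary set (16T centre, 18T on arm, 52T internal) — Willis relation
row 1 — lock + rotate with arm: ω_sun = ω_ring = ω_arm = x
row 2 (arm held, sun turns y): ω_ring = −(16/52)·y, ω_arm = 0
boundary: total ω_sun = x + y = 0 and total ω_arm = x = 1  ⇒  y = -1, x = 1
row 2 ring = −(16/52)·(-1) = 4/13
totals (row 1 + row 2): sun 1 + (-1) = 0, ring 1 + 4/13 = 17/13, arm 1 + 0 = 1
asked cell (row2, sun) = -1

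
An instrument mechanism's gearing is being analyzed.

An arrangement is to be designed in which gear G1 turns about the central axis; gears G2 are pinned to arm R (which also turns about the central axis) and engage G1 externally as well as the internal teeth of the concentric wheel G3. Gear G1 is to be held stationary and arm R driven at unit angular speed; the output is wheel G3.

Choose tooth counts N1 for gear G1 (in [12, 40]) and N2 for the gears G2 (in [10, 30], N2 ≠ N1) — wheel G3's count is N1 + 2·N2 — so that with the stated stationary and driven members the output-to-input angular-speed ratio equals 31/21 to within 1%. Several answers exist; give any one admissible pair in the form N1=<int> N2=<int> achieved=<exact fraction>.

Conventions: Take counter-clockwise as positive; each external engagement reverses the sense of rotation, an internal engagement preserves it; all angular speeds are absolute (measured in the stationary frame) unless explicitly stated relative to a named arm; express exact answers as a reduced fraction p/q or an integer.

planetary set to be sized for 31/21 (Willis relation)
Willis with ω_sun = 0: ω_ring/ω_arm = (N1+N3)/N3; set equal to 31/21  ⇒  N3/N1 = 1/(31/21 − 1) = 21/10
N3 = N1 + 2·N2  ⇒  N2/N1 = (N3/N1 − 1)/2 = (21/10 − 1)/2 = 11/20
smallest multiple with N1 ≥ 12 and N2 ≥ 10: k = 1  ⇒  N1 = 1·20 = 20, N2 = 1·11 = 11 (N1 ≤ 40, N2 ≤ 30, N2 ≠ N1 ✓), N3 = 20 + 2·11 = 42
check: (N1+N3)/N3 with N1 = 20, N3 = 42 gives 31/21; |achieved − target| = 0 ≤ 31/2100 ✓

N1=20 N2=11 achieved=31/21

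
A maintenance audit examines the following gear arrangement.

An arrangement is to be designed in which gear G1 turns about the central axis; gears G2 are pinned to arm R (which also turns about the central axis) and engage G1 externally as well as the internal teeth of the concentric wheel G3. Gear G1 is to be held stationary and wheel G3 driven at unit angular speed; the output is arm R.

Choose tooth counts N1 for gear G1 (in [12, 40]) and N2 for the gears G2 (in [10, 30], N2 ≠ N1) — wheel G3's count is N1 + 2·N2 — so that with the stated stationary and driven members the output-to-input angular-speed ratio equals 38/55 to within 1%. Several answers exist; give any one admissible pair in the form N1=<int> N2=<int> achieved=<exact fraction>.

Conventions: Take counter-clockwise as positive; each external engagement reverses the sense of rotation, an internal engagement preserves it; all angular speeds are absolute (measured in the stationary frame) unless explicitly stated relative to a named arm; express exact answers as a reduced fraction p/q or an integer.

design class (target 38/55): planetary set
Willis with ω_sun = 0: ω_arm/ω_ring = N3/(N1+N3); set equal to 38/55  ⇒  N3/N1 = (38/55)/(1 − 38/55) = 38/17
N3 = N1 + 2·N2  ⇒  N2/N1 = (N3/N1 − 1)/2 = (38/17 − 1)/2 = 21/34
smallest multiple with N1 ≥ 12 and N2 ≥ 10: k = 1  ⇒  N1 = 1·34 = 34, N2 = 1·21 = 21 (N1 ≤ 40, N2 ≤ 30, N2 ≠ N1 ✓), N3 = 34 + 2·21 = 76
check: N3/(N1+N3) with N1 = 34, N3 = 76 gives 38/55; |achieved − target| = 0 ≤ 19/2750 ✓

N1=34 N2=21 achieved=38/55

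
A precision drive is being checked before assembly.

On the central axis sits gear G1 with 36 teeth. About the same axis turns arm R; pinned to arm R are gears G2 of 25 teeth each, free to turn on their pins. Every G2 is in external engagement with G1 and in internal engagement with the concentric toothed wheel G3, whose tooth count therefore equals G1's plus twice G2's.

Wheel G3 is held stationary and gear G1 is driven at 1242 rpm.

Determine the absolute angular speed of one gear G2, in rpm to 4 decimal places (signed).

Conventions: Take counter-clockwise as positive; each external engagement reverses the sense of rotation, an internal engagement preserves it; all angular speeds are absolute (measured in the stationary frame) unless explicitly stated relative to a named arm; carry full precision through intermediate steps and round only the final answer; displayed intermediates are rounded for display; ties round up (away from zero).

-894.2400 rpm

topology: planetary set — G1 36T / G2 25T / G3 86T, arm = carrier (Willis)
normalise by the input: solve with ω_sun = 1, then scale by 1242 rpm
ring teeth: 36 + 2·25 = 86
36(ω_sun−ω_arm) = −86(ω_ring−ω_arm),  ω_ring = 0, ω_sun = 1
36(1−ω_arm) = −86(0−ω_arm)  ⇒  122·ω_arm = 36  ⇒  ω_arm = 18/61
sun–planet mesh: 36·(1−18/61) = −25·(ω_p−ω_arm)  ⇒  ω_p−ω_arm = -1548/1525
ω_p = 18/61 − 1548/1525 = -18/25
scale: ω_p = -18/25 × 1242 rpm = -894.2400 rpm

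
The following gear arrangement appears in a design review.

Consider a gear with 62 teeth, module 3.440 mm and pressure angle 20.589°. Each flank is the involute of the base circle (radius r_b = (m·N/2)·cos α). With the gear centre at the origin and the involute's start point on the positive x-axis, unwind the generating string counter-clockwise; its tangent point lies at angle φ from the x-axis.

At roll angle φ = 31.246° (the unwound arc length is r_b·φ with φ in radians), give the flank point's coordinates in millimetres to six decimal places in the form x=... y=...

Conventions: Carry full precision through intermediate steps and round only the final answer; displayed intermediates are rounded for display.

x=113.587590 y=5.238147

recognized (one wheel, involute flank): single-mesh tooth geometry, m = 3.440, N = 62
pitch radius r_p = m·N/2 = 3.440·62/2 = 106.640000
base radius r_b = r_p·cos α = 106.640000·cos 20.589° = 99.828590
roll angle φ = 31.246° = 0.54534558 rad
x = r_b·(cos φ + φ·sin φ) = 113.587590
y = r_b·(sin φ − φ·cos φ) = 5.238147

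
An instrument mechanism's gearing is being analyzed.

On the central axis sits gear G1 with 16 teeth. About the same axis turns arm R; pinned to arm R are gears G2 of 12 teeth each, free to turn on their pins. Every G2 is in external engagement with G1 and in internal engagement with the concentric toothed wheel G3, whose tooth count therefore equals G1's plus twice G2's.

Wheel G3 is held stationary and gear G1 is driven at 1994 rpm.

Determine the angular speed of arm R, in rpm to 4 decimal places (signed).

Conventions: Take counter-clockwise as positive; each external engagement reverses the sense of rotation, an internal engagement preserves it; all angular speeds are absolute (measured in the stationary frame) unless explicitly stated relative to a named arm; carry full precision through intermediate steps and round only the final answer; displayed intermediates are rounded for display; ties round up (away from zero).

class = planetary set [G3 = 16+2·12 = 40; Willis about the carrier]
normalise by the input: solve with ω_sun = 1, then scale by 1994 rpm
ring teeth: 16 + 2·12 = 40
16(ω_sun−ω_arm) = −40(ω_ring−ω_arm),  ω_ring = 0, ω_sun = 1
16(1−ω_arm) = −40(0−ω_arm)  ⇒  56·ω_arm = 16  ⇒  ω_arm = 2/7
scale: ω_arm = 2/7 × 1994 rpm = +569.7143 rpm

+569.7143 rpm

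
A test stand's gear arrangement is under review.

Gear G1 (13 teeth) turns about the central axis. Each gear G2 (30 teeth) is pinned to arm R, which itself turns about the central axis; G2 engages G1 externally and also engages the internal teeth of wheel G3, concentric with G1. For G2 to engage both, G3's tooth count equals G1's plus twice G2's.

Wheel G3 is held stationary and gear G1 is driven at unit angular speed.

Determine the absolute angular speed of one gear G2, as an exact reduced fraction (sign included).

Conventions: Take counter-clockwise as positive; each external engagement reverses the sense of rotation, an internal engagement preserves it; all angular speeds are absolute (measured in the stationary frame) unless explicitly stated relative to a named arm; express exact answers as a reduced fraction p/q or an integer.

planetary set (13T centre, 30T on arm, 73T internal) — Willis relation
ring teeth: 13 + 2·30 = 73
13(ω_sun−ω_arm) = −73(ω_ring−ω_arm),  ω_ring = 0, ω_sun = 1
13(1−ω_arm) = −73(0−ω_arm)  ⇒  86·ω_arm = 13  ⇒  ω_arm = 13/86
sun–planet mesh: 13·(1−13/86) = −30·(ω_p−ω_arm)  ⇒  ω_p−ω_arm = -949/2580
ω_p = 13/86 − 949/2580 = -13/60
exact speed ratio = -13/60

-13/60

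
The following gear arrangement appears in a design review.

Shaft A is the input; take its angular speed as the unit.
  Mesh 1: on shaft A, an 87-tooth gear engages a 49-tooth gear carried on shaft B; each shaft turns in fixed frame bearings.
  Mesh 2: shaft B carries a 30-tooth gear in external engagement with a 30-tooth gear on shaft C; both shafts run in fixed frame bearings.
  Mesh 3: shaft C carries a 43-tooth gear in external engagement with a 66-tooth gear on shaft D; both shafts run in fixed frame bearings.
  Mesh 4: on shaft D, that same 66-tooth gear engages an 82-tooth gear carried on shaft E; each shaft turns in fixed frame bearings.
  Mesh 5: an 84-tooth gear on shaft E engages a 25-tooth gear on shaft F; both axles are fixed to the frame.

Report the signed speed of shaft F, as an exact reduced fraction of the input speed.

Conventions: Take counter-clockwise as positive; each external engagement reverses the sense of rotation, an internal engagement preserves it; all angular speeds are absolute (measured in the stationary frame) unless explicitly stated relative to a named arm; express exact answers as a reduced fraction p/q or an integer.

5-mesh fixed-axis compound train (all bearings frame-fixed)
mesh 1 [87T→49T]: |ω|/ω_in = 1×87/49 = 87/49, sense flips to −
mesh 2 [30T→30T]: |ω|/ω_in = (87/49)×30/30 = 87/49, sense flips to +
mesh 3 [43T→66T]: |ω|/ω_in = (87/49)×43/66 = 1247/1078, sense flips to −
mesh 4 [66T→82T]: |ω|/ω_in = (1247/1078)×66/82 = 3741/4018, sense flips to +
mesh 5 [84T→25T]: |ω|/ω_in = (3741/4018)×84/25 = 22446/7175, sense flips to −
signed output speed (× input speed) = -22446/7175

-22446/7175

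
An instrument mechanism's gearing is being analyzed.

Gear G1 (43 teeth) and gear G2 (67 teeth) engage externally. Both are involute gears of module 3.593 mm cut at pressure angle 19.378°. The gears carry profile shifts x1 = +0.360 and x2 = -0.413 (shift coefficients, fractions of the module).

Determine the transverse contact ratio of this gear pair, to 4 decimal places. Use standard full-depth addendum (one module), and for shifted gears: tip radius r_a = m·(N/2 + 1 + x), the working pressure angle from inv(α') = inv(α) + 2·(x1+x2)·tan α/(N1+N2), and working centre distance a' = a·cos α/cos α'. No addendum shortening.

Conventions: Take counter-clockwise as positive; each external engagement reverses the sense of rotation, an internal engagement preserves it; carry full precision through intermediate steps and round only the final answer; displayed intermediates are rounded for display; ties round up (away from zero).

topology: single-mesh involute geometry — m = 3.593, 43T/67T pair
base radii: r_b1 = 72.873326, r_b2 = 113.546810
tip radii: r_a1 = 82.135980, r_a2 = 122.474591
inv(α') = inv(19.378°) + 2·(+0.360-0.413)·tan α/(43+67) = 0.01317522  ⇒  α' = 19.21963°
a' = a·cos α / cos α' = 197.6150·cos 19.378°/cos 19.21963° = 197.423821
action lengths: √(r_a1²−r_b1²) = 37.891920, √(r_a2²−r_b2²) = 45.903675
base pitch p_b = π·m·cos α = 10.648293
CR = (37.891920 + 45.903675 − 197.423821·sin 19.21963°)/10.648293 = 1.766068
contact ratio ≈ 1.7661

1.7661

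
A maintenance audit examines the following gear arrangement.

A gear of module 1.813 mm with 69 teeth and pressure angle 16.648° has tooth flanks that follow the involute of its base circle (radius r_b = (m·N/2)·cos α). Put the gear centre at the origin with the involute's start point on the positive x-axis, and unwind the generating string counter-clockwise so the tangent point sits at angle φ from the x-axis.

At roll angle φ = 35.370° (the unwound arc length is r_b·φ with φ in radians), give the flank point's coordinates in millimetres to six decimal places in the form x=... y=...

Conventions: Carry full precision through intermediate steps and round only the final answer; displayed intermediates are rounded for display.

x=70.280238 y=4.522665

class = single-mesh tooth geometry [base-circle involute, m = 1.813, 69T]
pitch radius r_p = m·N/2 = 1.813·69/2 = 62.548500
base radius r_b = r_p·cos α = 62.548500·cos 16.648° = 59.926648
roll angle φ = 35.370° = 0.61732296 rad
x = r_b·(cos φ + φ·sin φ) = 70.280238
y = r_b·(sin φ − φ·cos φ) = 4.522665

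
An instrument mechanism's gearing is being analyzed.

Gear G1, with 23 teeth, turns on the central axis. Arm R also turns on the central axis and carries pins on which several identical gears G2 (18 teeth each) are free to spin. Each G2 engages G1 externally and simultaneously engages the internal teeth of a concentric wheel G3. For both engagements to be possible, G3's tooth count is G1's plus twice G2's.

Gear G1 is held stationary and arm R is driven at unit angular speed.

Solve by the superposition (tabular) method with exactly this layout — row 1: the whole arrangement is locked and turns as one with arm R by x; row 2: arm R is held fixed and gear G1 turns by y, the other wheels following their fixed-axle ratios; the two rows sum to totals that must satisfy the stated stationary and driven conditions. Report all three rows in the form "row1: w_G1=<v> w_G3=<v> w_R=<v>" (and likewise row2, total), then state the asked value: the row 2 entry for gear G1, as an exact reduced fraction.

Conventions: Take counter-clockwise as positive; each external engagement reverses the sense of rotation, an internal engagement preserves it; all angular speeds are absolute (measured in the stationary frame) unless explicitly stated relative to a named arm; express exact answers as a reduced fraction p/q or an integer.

recognized (axles ride arm R): planetary set, 23/18/59 teeth
row 1 (train locked, turned with arm): all members turn x
row 2 — arm fixed, fixed-axis ratios: sun y, ring −(23/59)·y, arm 0
boundary: total ω_sun = x + y = 0 and total ω_arm = x = 1  ⇒  y = -1, x = 1
row 2 ring = −(23/59)·(-1) = 23/59
totals (row 1 + row 2): sun 1 + (-1) = 0, ring 1 + 23/59 = 82/59, arm 1 + 0 = 1
asked cell (row2, sun) = -1

row1: w_G1=1 w_G3=1 w_R=1
row2: w_G1=-1 w_G3=23/59 w_R=0
total: w_G1=0 w_G3=82/59 w_R=1
asked value: -1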